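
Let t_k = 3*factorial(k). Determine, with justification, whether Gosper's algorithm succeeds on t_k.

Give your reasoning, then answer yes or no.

No — negative degree bound, so no certificate f.

r(k) = k + 1 after simplifying.
Factor: A=k + 1; B=1; C=1.
Need (k + 1)·f(k+1) − (1)·f(k) = 1.
d = -1 from the (1,0,0) case.
deg f ≤ -1 is impossible — no certificate.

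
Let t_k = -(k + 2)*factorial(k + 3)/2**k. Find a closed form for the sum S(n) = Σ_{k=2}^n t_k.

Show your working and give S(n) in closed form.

The ratio is (k + 3)*(k + 4)/(2*(k + 2)).
Normal form (A,B,C) = (k/2 + 2, 1, k + 2).
Set up (k/2 + 2)·f(k+1) − (1)·f(k) − (k + 2) = 0.
deg f ≤ 0 (via 1,0,1).
A polynomial solution: f(k) = 2.
Get s_k = R·t_k = -2**(1 - k)*factorial(k + 3) with R(k) = B(k−1)f(k)/C(k) = 2/(k + 2).
Verify: -(k + 2)*factorial(k + 3)/2**k matches t_k.
Telescope: S(n) = s_(n+1) − s_(2) = -factorial(n + 4)/2**n − (-60) = 60 - factorial(n + 4)/2**n.

S(n) = 60 - factorial(n + 4)/2**n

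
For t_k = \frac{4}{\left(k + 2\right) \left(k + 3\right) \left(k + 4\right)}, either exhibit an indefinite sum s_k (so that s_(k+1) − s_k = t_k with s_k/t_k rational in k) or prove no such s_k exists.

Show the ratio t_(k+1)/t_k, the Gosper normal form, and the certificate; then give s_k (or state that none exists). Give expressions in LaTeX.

s_k = \frac{k \left(k + 5\right)}{3 \left(k + 2\right) \left(k + 3\right)}

t_(k+1)/t_k = (k + 2)/(k + 5).
Normal form (A,B,C) = (k + 2, k + 5, 1).
Key eq: (k + 2)·f(k+1) = (k + 4)·f(k) + (1).
Degrees (1,1,0) ⇒ d ≤ 2.
Match coefficients ⇒ f(k) = k*(k + 5)/12.
R(k) = B(k−1)·f(k)/C(k) = k*(k + 4)*(k + 5)/12; s_k = R·t_k = k*(k + 5)/(3*(k + 2)*(k + 3)).
Verify: 4/(k**3 + 9*k**2 + 26*k + 24) matches t_k.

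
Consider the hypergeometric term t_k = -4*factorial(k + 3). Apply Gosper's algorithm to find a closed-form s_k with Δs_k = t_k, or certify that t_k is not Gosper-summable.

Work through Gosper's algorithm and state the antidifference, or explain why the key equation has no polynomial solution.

Step 1: r(k) = k + 4.
Normal form (A,B,C) = (k + 4, 1, 1).
f must satisfy (k + 4)·f(k+1) − (1)·f(k) = 1.
From deg A=1, deg B=0, deg C=0: d=-1.
d = -1 < 0 ⇒ no nonzero polynomial f; not summable.

none — t_k is not Gosper-summable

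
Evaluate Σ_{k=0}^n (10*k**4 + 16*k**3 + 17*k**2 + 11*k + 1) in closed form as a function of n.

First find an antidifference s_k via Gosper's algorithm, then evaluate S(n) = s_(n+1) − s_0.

S(n) = 2*n**5 + 9*n**4 + 17*n**3 + 18*n**2 + 9*n + 1

Step 1: r(k) = (10*k**4 + 56*k**3 + 125*k**2 + 133*k + 55)/(10*k**4 + 16*k**3 + 17*k**2 + 11*k + 1).
Take A(k)=1, B(k)=1, C(k)=k**4 + 8*k**3/5 + 17*k**2/10 + 11*k/10 + 1/10.
Key eq: (1)·f(k+1) = (1)·f(k) + (k**4 + 8*k**3/5 + 17*k**2/10 + 11*k/10 + 1/10).
From deg A=0, deg B=0, deg C=4: d=5.
Coefficient equations give f(k) = k*(2*k**4 - k**3 + k**2 + k - 2)/10.
So s_k = (B(k−1)f/C)·t_k = (k*(2*k**4 - k**3 + k**2 + k - 2)/(10*k**4 + 16*k**3 + 17*k**2 + 11*k + 1))·t_k = k*(2*k**4 - k**3 + k**2 + k - 2).
Verify: 10*k**4 + 16*k**3 + 17*k**2 + 11*k + 1 matches t_k.
s_(n+1) = 2*n**5 + 9*n**4 + 17*n**3 + 18*n**2 + 9*n + 1 and s_(0) = 0, so S(n) = 2*n**5 + 9*n**4 + 17*n**3 + 18*n**2 + 9*n + 1.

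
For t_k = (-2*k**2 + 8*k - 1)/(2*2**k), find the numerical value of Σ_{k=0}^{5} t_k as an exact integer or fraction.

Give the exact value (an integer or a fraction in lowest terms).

Σ = 111/64

The ratio is (2*k**2 - 4*k - 5)/(2*(2*k**2 - 8*k + 1)).
Factor: A=1/2; B=1; C=k**2 - 4*k + 1/2.
Need (1/2)·f(k+1) − (1)·f(k) = k**2 - 4*k + 1/2.
Bound: deg f ≤ 2.
Match coefficients ⇒ f(k) = -2*k**2 + 4*k + 1.
Certificate R = B(k−1)f/C = -2*(2*k**2 - 4*k - 1)/(2*k**2 - 8*k + 1) gives s_k = (2*k**2 - 4*k - 1)/2**k.
Verify: (-2*k**2 + 8*k - 1)/(2*2**k) matches t_k.
Evaluate s at k=6 and k=0: 47/64 and -1; difference 111/64.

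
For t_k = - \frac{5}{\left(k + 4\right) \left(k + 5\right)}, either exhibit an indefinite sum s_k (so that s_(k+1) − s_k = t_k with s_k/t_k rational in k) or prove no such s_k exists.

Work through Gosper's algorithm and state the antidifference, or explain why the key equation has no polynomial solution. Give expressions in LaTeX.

s_k = - \frac{5 k}{4 k + 16}

t_(k+1)/t_k = (k + 4)/(k + 6).
Gosper form: A/B · C(k+1)/C(k) with A=k + 4, B=k + 6, C=1.
Solve (k + 4)·f(k+1) − (k + 5)·f(k) = 1.
From deg A=1, deg B=1, deg C=0: d=1.
Coefficient equations give f(k) = k/4.
Get s_k = R·t_k = -5*k/(4*k + 16) with R(k) = B(k−1)f(k)/C(k) = k*(k + 5)/4.
Verify: -5/(k**2 + 9*k + 20) matches t_k.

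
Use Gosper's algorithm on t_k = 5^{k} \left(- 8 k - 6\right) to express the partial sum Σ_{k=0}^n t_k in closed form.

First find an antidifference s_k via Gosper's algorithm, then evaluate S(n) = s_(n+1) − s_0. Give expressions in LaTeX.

r(k) = 5*(4*k + 7)/(4*k + 3) after simplifying.
Gosper form: A/B · C(k+1)/C(k) with A=5, B=1, C=k + 3/4.
Set up (5)·f(k+1) − (1)·f(k) − (k + 3/4) = 0.
d = 1 from the (0,0,1) case.
Solving with deg f ≤ 1: f(k) = (2*k - 1)/8.
Get s_k = R·t_k = 5**k*(1 - 2*k) with R(k) = B(k−1)f(k)/C(k) = (2*k - 1)/(2*(4*k + 3)).
Check: Δs_k = 5**k*(-8*k - 6). ✓
s_(n+1) = 5**(n + 1)*(-2*n - 1) and s_(0) = 1, so S(n) = -10*5**n*n - 5*5**n - 1.

S(n) = - 10 \cdot 5^{n} n - 5 \cdot 5^{n} - 1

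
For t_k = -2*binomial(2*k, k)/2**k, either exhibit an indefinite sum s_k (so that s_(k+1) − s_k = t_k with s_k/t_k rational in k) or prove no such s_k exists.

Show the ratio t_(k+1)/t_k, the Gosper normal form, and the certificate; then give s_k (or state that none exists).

not Gosper-summable; s_k does not exist

Ratio r(k) = (2*k + 1)/(k + 1).
Normal form (A,B,C) = (2*k + 1, k + 1, 1).
Set up (2*k + 1)·f(k+1) − (k)·f(k) − (1) = 0.
Degrees (1,1,0) ⇒ d ≤ -1.
deg f ≤ -1 is impossible — no certificate.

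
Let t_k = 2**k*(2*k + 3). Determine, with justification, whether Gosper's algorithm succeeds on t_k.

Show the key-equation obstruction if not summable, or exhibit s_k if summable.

Yes. s_k = 2**k*(2*k - 1).

t_(k+1)/t_k = 2*(2*k + 5)/(2*k + 3).
Factor: A=2; B=1; C=k + 3/2.
Key eq: (2)·f(k+1) = (1)·f(k) + (k + 3/2).
Bound: deg f ≤ 1.
Solve for f: f(k) = (2*k - 1)/2 (degree 1 ≤ 1).
R(k) = B(k−1)·f(k)/C(k) = (2*k - 1)/(2*k + 3); s_k = R·t_k = 2**k*(2*k - 1).
Check: Δs_k = 2**k*(2*k + 3). ✓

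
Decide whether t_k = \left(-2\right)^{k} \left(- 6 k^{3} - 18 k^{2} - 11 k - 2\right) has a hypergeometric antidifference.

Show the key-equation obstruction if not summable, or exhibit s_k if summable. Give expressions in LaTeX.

Compute t_(k+1)/t_k: get 2*(-6*k**3 - 36*k**2 - 65*k - 37)/(6*k**3 + 18*k**2 + 11*k + 2).
Factor: A=-2; B=1; C=k**3 + 3*k**2 + 11*k/6 + 1/3.
Set up (-2)·f(k+1) − (1)·f(k) − (k**3 + 3*k**2 + 11*k/6 + 1/3) = 0.
Degrees (0,0,3) ⇒ d ≤ 3.
A polynomial solution: f(k) = -k*(2*k**2 + 2*k - 3)/6.
Get s_k = R·t_k = (-2)**k*k*(2*k**2 + 2*k - 3) with R(k) = B(k−1)f(k)/C(k) = -k*(2*k**2 + 2*k - 3)/(6*k**3 + 18*k**2 + 11*k + 2).
Δs = (-2)**k*(-6*k**3 - 18*k**2 - 11*k - 2), as required.

Yes. s_k = \left(-2\right)^{k} k \left(2 k^{2} + 2 k - 3\right).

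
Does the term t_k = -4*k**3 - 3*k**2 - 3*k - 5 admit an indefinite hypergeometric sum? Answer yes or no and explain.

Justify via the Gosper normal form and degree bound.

The ratio is (4*k**3 + 15*k**2 + 21*k + 15)/(4*k**3 + 3*k**2 + 3*k + 5).
Factor: A=1; B=1; C=k**3 + 3*k**2/4 + 3*k/4 + 5/4.
Need (1)·f(k+1) − (1)·f(k) = k**3 + 3*k**2/4 + 3*k/4 + 5/4.
d = 4 from the (0,0,3) case.
Solving with deg f ≤ 4: f(k) = k*(k**3 - k**2 + k + 4)/4.
Get s_k = R·t_k = k*(-k**3 + k**2 - k - 4) with R(k) = B(k−1)f(k)/C(k) = k*(k**3 - k**2 + k + 4)/(4*k**3 + 3*k**2 + 3*k + 5).
Verify: -4*k**3 - 3*k**2 - 3*k - 5 matches t_k.

Yes. s_k = k*(-k**3 + k**2 - k - 4).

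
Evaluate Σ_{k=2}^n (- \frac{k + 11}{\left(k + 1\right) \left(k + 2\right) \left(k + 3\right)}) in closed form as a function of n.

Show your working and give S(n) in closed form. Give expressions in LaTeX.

r(k) = (k + 1)*(k + 12)/((k + 4)*(k + 11)) after simplifying.
A = k + 1, B = k + 4, C = k + 11.
Key eq: (k + 1)·f(k+1) = (k + 3)·f(k) + (k + 11).
From deg A=1, deg B=1, deg C=1: d=2.
Solving with deg f ≤ 2: f(k) = k*(3*k + 8).
Get s_k = R·t_k = k*(-3*k - 8)/((k + 1)*(k + 2)) with R(k) = B(k−1)f(k)/C(k) = k*(k + 3)*(3*k + 8)/(k + 11).
s_(k+1) − s_k = (-k - 11)/(k**3 + 6*k**2 + 11*k + 6) = t_k.
Evaluate: s_(n+1) = (-3*n**2 - 14*n - 11)/(n**2 + 5*n + 6); subtract s_(2) = -7/3 ⇒ S(n) = (-2*n**2 - 7*n + 9)/(3*(n**2 + 5*n + 6)).

S(n) = \frac{- 2 n^{2} - 7 n + 9}{3 \left(n^{2} + 5 n + 6\right)}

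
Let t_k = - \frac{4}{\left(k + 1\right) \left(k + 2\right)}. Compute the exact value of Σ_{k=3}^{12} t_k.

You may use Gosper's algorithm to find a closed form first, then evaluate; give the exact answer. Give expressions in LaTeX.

Ratio r(k) = (k + 1)/(k + 3).
So A=k + 1 and B=k + 3, with C=1.
Need (k + 1)·f(k+1) − (k + 2)·f(k) = 1.
Degrees (1,1,0) ⇒ d ≤ 1.
Solve for f: f(k) = k (degree 1 ≤ 1).
R(k) = B(k−1)·f(k)/C(k) = k*(k + 2); s_k = R·t_k = -4*k/(k + 1).
Δs = -4/(k**2 + 3*k + 2), as required.
Sum = s_(13) − s_(3); s_(13) = -26/7, s_(3) = -3 ⇒ -5/7.

Σ = -5/7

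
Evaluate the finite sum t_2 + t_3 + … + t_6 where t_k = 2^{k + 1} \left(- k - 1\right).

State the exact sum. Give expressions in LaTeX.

Ratio r(k) = 2*(k + 2)/(k + 1).
Normal form (A,B,C) = (2, 1, k + 1).
f must satisfy (2)·f(k+1) − (1)·f(k) = k + 1.
Degrees (0,0,1) ⇒ d ≤ 1.
A polynomial solution: f(k) = k - 1.
Get s_k = R·t_k = 2**(k + 1)*(1 - k) with R(k) = B(k−1)f(k)/C(k) = (k - 1)/(k + 1).
Check: Δs_k = 2**(k + 1)*(-k - 1). ✓
Evaluate s at k=7 and k=2: -1536 and -8; difference -1528.

Σ = -1528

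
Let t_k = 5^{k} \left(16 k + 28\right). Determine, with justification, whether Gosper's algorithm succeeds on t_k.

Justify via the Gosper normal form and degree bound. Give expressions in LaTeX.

The ratio is 5*(4*k + 11)/(4*k + 7).
Gosper form: A/B · C(k+1)/C(k) with A=5, B=1, C=k + 7/4.
Solve (5)·f(k+1) − (1)·f(k) = k + 7/4.
From deg A=0, deg B=0, deg C=1: d=1.
Solve for f: f(k) = (2*k + 1)/8 (degree 1 ≤ 1).
R(k) = B(k−1)·f(k)/C(k) = (2*k + 1)/(2*(4*k + 7)); s_k = R·t_k = 5**k*(4*k + 2).
Verify: 5**k*(16*k + 28) matches t_k.

Yes. s_k = 5^{k} \left(4 k + 2\right).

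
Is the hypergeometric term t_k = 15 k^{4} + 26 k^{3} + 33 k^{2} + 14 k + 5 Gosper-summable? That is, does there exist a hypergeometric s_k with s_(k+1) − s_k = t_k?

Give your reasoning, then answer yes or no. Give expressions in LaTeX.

Ratio r(k) = (15*k**4 + 86*k**3 + 201*k**2 + 218*k + 93)/(15*k**4 + 26*k**3 + 33*k**2 + 14*k + 5).
Normal form (A,B,C) = (1, 1, k**4 + 26*k**3/15 + 11*k**2/5 + 14*k/15 + 1/3).
Solve (1)·f(k+1) − (1)·f(k) = k**4 + 26*k**3/15 + 11*k**2/5 + 14*k/15 + 1/3.
deg f ≤ 5 (via 0,0,4).
Coefficient equations give f(k) = k*(3*k**4 - k**3 + 3*k**2 - 3*k + 3)/15.
Then R = B(k−1)f/C = k*(3*k**4 - k**3 + 3*k**2 - 3*k + 3)/(15*k**4 + 26*k**3 + 33*k**2 + 14*k + 5), so s_k = R(k)·t_k = k*(3*k**4 - k**3 + 3*k**2 - 3*k + 3).
s_(k+1) − s_k = 15*k**4 + 26*k**3 + 33*k**2 + 14*k + 5 = t_k.

Yes. s_k = k \left(3 k^{4} - k^{3} + 3 k^{2} - 3 k + 3\right).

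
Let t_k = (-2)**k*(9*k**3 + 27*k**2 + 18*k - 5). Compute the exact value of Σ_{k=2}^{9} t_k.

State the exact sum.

r(k) = 2*(-9*k**3 - 54*k**2 - 99*k - 49)/(9*k**3 + 27*k**2 + 18*k - 5) after simplifying.
Factor: A=-2; B=1; C=k**3 + 3*k**2 + 2*k - 5/9.
f must satisfy (-2)·f(k+1) − (1)·f(k) = k**3 + 3*k**2 + 2*k - 5/9.
Bound: deg f ≤ 3.
A polynomial solution: f(k) = -(3*k**3 + 3*k**2 - 4*k - 3)/9.
So s_k = (B(k−1)f/C)·t_k = (-(3*k**3 + 3*k**2 - 4*k - 3)/(9*k**3 + 27*k**2 + 18*k - 5))·t_k = (-2)**k*(-3*k**3 - 3*k**2 + 4*k + 3).
Δs = (-2)**k*(9*k**3 + 27*k**2 + 18*k - 5), as required.
Σ_(k=2)^(9) t_k = s_(10) − s_(2) = -3335168 − (-100) = -3335068.

Σ = -3335068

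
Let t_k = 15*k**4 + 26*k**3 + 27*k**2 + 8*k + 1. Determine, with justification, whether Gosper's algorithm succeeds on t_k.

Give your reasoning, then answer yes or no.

The ratio is (15*k**4 + 86*k**3 + 195*k**2 + 200*k + 77)/(15*k**4 + 26*k**3 + 27*k**2 + 8*k + 1).
Gosper form: A/B · C(k+1)/C(k) with A=1, B=1, C=k**4 + 26*k**3/15 + 9*k**2/5 + 8*k/15 + 1/15.
Set up (1)·f(k+1) − (1)·f(k) − (k**4 + 26*k**3/15 + 9*k**2/5 + 8*k/15 + 1/15) = 0.
deg f ≤ 5 (via 0,0,4).
Solve for f: f(k) = k*(3*k**4 - k**3 + k**2 - 3*k + 1)/15 (degree 5 ≤ 5).
R(k) = B(k−1)·f(k)/C(k) = k*(3*k**4 - k**3 + k**2 - 3*k + 1)/(15*k**4 + 26*k**3 + 27*k**2 + 8*k + 1); s_k = R·t_k = k*(3*k**4 - k**3 + k**2 - 3*k + 1).
s_(k+1) − s_k = 15*k**4 + 26*k**3 + 27*k**2 + 8*k + 1 = t_k.

Yes. s_k = k*(3*k**4 - k**3 + k**2 - 3*k + 1).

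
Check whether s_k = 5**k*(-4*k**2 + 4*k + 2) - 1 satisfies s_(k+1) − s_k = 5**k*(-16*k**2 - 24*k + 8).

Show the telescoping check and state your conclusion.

valid (s_(k+1) − s_k reduces to t_k)

s_(k+1) = 5**(k + 1)*(4*k - 4*(k + 1)**2 + 6) - 1
s_(k+1) − s_k = 5**k*(-16*k**2 - 24*k + 8)
(s_(k+1) − s_k) − t_k = 0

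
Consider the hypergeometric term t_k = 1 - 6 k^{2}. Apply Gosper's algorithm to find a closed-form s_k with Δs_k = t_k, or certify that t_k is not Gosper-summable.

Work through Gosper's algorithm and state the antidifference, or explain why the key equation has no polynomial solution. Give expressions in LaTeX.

t_(k+1)/t_k = (6*(k + 1)**2 - 1)/(6*k**2 - 1).
A = 1, B = 1, C = k**2 - 1/6.
Key eq: (1)·f(k+1) = (1)·f(k) + (k**2 - 1/6).
d = 3 from the (0,0,2) case.
Solve for f: f(k) = k**2*(2*k - 3)/6 (degree 3 ≤ 3).
So s_k = (B(k−1)f/C)·t_k = (k**2*(2*k - 3)/(6*k**2 - 1))·t_k = k**2*(3 - 2*k).
Δs = 1 - 6*k**2, as required.

s_k = k^{2} \left(3 - 2 k\right)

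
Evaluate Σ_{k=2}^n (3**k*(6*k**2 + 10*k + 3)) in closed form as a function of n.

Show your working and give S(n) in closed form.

S(n) = 9*3**n*n**2 + 6*3**n*n + 6*3**n - 63

Ratio r(k) = 3*(6*k**2 + 22*k + 19)/(6*k**2 + 10*k + 3).
Factor: A=3; B=1; C=k**2 + 5*k/3 + 1/2.
Need (3)·f(k+1) − (1)·f(k) = k**2 + 5*k/3 + 1/2.
Degrees (0,0,2) ⇒ d ≤ 2.
Match coefficients ⇒ f(k) = (3*k**2 - 4*k + 3)/6.
Certificate R = B(k−1)f/C = (3*k**2 - 4*k + 3)/(6*k**2 + 10*k + 3) gives s_k = 3**k*(3*k**2 - 4*k + 3).
s_(k+1) − s_k = 3**k*(6*k**2 + 10*k + 3) = t_k.
s_(n+1) = 3**(n + 1)*(3*n**2 + 2*n + 2) and s_(2) = 63, so S(n) = 9*3**n*n**2 + 6*3**n*n + 6*3**n - 63.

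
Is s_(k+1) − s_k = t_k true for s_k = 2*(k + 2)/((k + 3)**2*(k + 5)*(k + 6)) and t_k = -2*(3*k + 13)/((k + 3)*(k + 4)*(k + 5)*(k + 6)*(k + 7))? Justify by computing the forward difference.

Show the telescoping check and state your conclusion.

Invalid: residual 2*(4*k**2 + 33*k + 67)/(k**7 + 32*k**6 + 432*k**5 + 3190*k**4 + 13919*k**3 + 35898*k**2 + 50688*k + 30240) ≠ 0.

s_(k+1) = 2*(k + 3)/((k + 4)**2*(k + 6)*(k + 7))
s_(k+1) − s_k = 2*(-(k + 2)*(k + 4)**2*(k + 7) + (k + 3)**3*(k + 5))/((k + 3)**2*(k + 4)**2*(k + 5)*(k + 6)*(k + 7))
(s_(k+1) − s_k) − t_k = 2*(4*k**2 + 33*k + 67)/(k**7 + 32*k**6 + 432*k**5 + 3190*k**4 + 13919*k**3 + 35898*k**2 + 50688*k + 30240)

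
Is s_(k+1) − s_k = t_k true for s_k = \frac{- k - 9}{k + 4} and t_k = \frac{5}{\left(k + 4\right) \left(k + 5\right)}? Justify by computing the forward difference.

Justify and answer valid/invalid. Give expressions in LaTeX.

valid; difference matches t_k

s_(k+1) = (-k - 10)/(k + 5)
s_(k+1) − s_k = 5/(k**2 + 9*k + 20)
(s_(k+1) − s_k) − t_k = 0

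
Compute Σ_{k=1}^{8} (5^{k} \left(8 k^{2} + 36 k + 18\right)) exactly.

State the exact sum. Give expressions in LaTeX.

Σ = 380859360

Ratio r(k) = 5*(4*k**2 + 26*k + 31)/(4*k**2 + 18*k + 9).
So A=5 and B=1, with C=k**2 + 9*k/2 + 9/4.
Need (5)·f(k+1) − (1)·f(k) = k**2 + 9*k/2 + 9/4.
From deg A=0, deg B=0, deg C=2: d=2.
Coefficient equations give f(k) = (2*k**2 + 4*k - 3)/8.
Then R = B(k−1)f/C = (2*k**2 + 4*k - 3)/(2*(4*k**2 + 18*k + 9)), so s_k = R(k)·t_k = 5**k*(2*k**2 + 4*k - 3).
Verify: 5**k*(8*k**2 + 36*k + 18) matches t_k.
Evaluate s at k=9 and k=1: 380859375 and 15; difference 380859360.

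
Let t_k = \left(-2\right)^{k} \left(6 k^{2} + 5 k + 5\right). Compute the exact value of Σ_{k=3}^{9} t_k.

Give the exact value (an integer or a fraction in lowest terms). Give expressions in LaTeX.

Σ = -195712

t_(k+1)/t_k = 2*(-6*k**2 - 17*k - 16)/(6*k**2 + 5*k + 5).
A = -2, B = 1, C = k**2 + 5*k/6 + 5/6.
Key eq: (-2)·f(k+1) = (1)·f(k) + (k**2 + 5*k/6 + 5/6).
d = 2 from the (0,0,2) case.
Solve for f: f(k) = -(2*k**2 - k + 1)/6 (degree 2 ≤ 2).
Get s_k = R·t_k = (-2)**k*(-2*k**2 + k - 1) with R(k) = B(k−1)f(k)/C(k) = -(2*k**2 - k + 1)/(6*k**2 + 5*k + 5).
Verify: (-2)**k*(6*k**2 + 5*k + 5) matches t_k.
Evaluate s at k=10 and k=3: -195584 and 128; difference -195712.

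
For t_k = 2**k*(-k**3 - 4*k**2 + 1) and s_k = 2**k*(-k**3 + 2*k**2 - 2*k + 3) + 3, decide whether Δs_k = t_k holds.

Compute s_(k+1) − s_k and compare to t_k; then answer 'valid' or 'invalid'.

Valid: the claim telescopes to t_k.

s_(k+1) = 2**(k + 1)*(-2*k - (k + 1)**3 + 2*(k + 1)**2 + 1) + 3
s_(k+1) − s_k = 2**k*(-k**3 - 4*k**2 + 1)
(s_(k+1) − s_k) − t_k = 0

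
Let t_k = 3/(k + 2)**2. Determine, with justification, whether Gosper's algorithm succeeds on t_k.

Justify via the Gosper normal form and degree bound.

Compute t_(k+1)/t_k: get (k + 2)**2/(k + 3)**2.
Normal form (A,B,C) = (k**2 + 4*k + 4, k**2 + 6*k + 9, 1).
Set up (k**2 + 4*k + 4)·f(k+1) − (k**2 + 4*k + 4)·f(k) − (1) = 0.
From deg A=2, deg B=2, deg C=0: d=0.
Write f(k) = c0. Then LHS − RHS = -1, requiring -1 = 0: contradictory. No certificate.

No; the coefficient equations for f are inconsistent.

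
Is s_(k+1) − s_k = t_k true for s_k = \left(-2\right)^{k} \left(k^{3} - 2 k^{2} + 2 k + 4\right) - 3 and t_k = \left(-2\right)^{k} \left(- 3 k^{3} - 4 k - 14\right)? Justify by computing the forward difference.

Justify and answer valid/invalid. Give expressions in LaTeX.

Valid: the claim telescopes to t_k.

s_(k+1) = (-2)**(k + 1)*(2*k + (k + 1)**3 - 2*(k + 1)**2 + 6) - 3
s_(k+1) − s_k = (-2)**k*(-3*k**3 - 4*k - 14)
(s_(k+1) − s_k) − t_k = 0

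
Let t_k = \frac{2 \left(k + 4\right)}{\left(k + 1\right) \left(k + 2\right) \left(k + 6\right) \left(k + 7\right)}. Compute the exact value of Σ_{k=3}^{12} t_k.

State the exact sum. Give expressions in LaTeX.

Σ = 115/4788

Step 1: r(k) = (k + 1)*(k + 5)*(k + 6)/((k + 3)*(k + 4)*(k + 8)).
So A=k + 1 and B=k + 8, with C=k**4 + 16*k**3 + 95*k**2 + 248*k + 240.
Need (k + 1)·f(k+1) − (k + 7)·f(k) = k**4 + 16*k**3 + 95*k**2 + 248*k + 240.
Degrees (1,1,4) ⇒ d ≤ 6.
Solving with deg f ≤ 6: f(k) = k*(k + 2)*(k + 3)*(k + 4)*(k + 5)*(k + 7)/12.
R(k) = B(k−1)·f(k)/C(k) = k*(k + 2)*(k + 7)**2/(12*(k + 4)); s_k = R·t_k = k*(k + 7)/(6*(k**2 + 7*k + 6)).
Δs = 2*(k + 4)/(k**4 + 16*k**3 + 83*k**2 + 152*k + 84), as required.
Evaluate s at k=13 and k=3: 65/399 and 5/36; difference 115/4788.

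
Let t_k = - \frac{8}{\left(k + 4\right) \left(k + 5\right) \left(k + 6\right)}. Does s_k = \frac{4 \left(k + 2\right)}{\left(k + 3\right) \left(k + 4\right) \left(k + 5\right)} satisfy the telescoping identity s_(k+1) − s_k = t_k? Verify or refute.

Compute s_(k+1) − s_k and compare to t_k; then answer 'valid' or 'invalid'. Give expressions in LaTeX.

Invalid: residual \frac{12}{k^{4} + 18 k^{3} + 119 k^{2} + 342 k + 360} ≠ 0.

s_(k+1) = 4*(k + 3)/((k + 4)*(k + 5)*(k + 6))
s_(k+1) − s_k = 4*(-2*k - 3)/(k**4 + 18*k**3 + 119*k**2 + 342*k + 360)
(s_(k+1) − s_k) − t_k = 12/(k**4 + 18*k**3 + 119*k**2 + 342*k + 360)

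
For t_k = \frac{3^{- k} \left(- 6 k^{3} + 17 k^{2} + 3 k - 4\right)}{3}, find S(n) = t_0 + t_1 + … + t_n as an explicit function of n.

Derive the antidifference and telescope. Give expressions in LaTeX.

S(n) = 3^{- n - 1} \left(- 3^{n + 1} + 3 n^{3} + 5 n^{2} - 1\right)

r(k) = (6*k**3 + k**2 - 19*k - 10)/(3*(6*k**3 - 17*k**2 - 3*k + 4)) after simplifying.
Normal form (A,B,C) = (1/3, 1, k**3 - 17*k**2/6 - k/2 + 2/3).
Set up (1/3)·f(k+1) − (1)·f(k) − (k**3 - 17*k**2/6 - k/2 + 2/3) = 0.
deg f ≤ 3 (via 0,0,3).
Solving with deg f ≤ 3: f(k) = -(3*k**3 - 4*k**2 - k + 1)/2.
Then R = B(k−1)f/C = -3*(3*k**3 - 4*k**2 - k + 1)/(6*k**3 - 17*k**2 - 3*k + 4), so s_k = R(k)·t_k = (3*k**3 - 4*k**2 - k + 1)/3**k.
Verify: (-6*k**3 + 17*k**2 + 3*k - 4)/(3*3**k) matches t_k.
Telescope: S(n) = s_(n+1) − s_(0) = 3**(-n - 1)*(3*n**3 + 5*n**2 - 1) − (1) = 3**(-n - 1)*(-3**(n + 1) + 3*n**3 + 5*n**2 - 1).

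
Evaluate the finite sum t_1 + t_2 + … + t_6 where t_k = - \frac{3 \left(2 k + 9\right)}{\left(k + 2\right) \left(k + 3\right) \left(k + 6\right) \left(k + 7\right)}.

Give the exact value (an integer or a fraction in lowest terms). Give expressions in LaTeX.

Σ = -32/273

Ratio r(k) = (k + 2)*(k + 6)*(2*k + 11)/((k + 4)*(k + 8)*(2*k + 9)).
Take A(k)=k + 2, B(k)=k + 8, C(k)=k**3 + 27*k**2/2 + 121*k/2 + 90.
Solve (k + 2)·f(k+1) − (k + 7)·f(k) = k**3 + 27*k**2/2 + 121*k/2 + 90.
Bound: deg f ≤ 5.
Coefficient equations give f(k) = k*(k + 3)*(k + 4)*(k + 5)*(k + 8)/24.
Get s_k = R·t_k = k*(-k - 8)/(4*(k**2 + 8*k + 12)) with R(k) = B(k−1)f(k)/C(k) = k*(k + 3)*(k + 7)*(k + 8)/(12*(2*k + 9)).
Verify: 3*(-2*k - 9)/(k**4 + 18*k**3 + 113*k**2 + 288*k + 252) matches t_k.
Sum = s_(7) − s_(1); s_(7) = -35/156, s_(1) = -3/28 ⇒ -32/273.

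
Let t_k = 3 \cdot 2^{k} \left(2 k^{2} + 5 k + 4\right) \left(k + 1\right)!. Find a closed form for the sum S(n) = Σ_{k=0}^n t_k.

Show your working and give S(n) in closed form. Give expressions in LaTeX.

S(n) = 6 \cdot 2^{n} \left(n + 1\right) \left(n + 2\right)!

The ratio is 2*(2*k**3 + 13*k**2 + 29*k + 22)/(2*k**2 + 5*k + 4).
Gosper form: A/B · C(k+1)/C(k) with A=2*k + 4, B=1, C=k**2 + 5*k/2 + 2.
Set up (2*k + 4)·f(k+1) − (1)·f(k) − (k**2 + 5*k/2 + 2) = 0.
d = 1 from the (1,0,2) case.
Coefficient equations give f(k) = k/2.
R(k) = B(k−1)·f(k)/C(k) = k/(2*k**2 + 5*k + 4); s_k = R·t_k = 3*2**k*k*factorial(k + 1).
Δs = 3*2**k*(2*k**2 + 5*k + 4)*factorial(k + 1), as required.
s_(n+1) = 6*2**n*(n + 1)*factorial(n + 2) and s_(0) = 0, so S(n) = 6*2**n*(n + 1)*factorial(n + 2).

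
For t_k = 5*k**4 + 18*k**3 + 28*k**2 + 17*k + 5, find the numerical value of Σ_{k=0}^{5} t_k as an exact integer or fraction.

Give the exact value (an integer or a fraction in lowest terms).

r(k) = (5*k**4 + 38*k**3 + 112*k**2 + 147*k + 73)/(5*k**4 + 18*k**3 + 28*k**2 + 17*k + 5) after simplifying.
Normal form (A,B,C) = (1, 1, k**4 + 18*k**3/5 + 28*k**2/5 + 17*k/5 + 1).
Key eq: (1)·f(k+1) = (1)·f(k) + (k**4 + 18*k**3/5 + 28*k**2/5 + 17*k/5 + 1).
Degrees (0,0,4) ⇒ d ≤ 5.
A polynomial solution: f(k) = k*(k**4 + 2*k**3 + 2*k**2 - k + 1)/5.
Then R = B(k−1)f/C = k*(k**4 + 2*k**3 + 2*k**2 - k + 1)/(5*k**4 + 18*k**3 + 28*k**2 + 17*k + 5), so s_k = R(k)·t_k = k*(k**4 + 2*k**3 + 2*k**2 - k + 1).
Check: Δs_k = 5*k**4 + 18*k**3 + 28*k**2 + 17*k + 5. ✓
Sum = s_(6) − s_(0); s_(6) = 10770, s_(0) = 0 ⇒ 10770.

Σ = 10770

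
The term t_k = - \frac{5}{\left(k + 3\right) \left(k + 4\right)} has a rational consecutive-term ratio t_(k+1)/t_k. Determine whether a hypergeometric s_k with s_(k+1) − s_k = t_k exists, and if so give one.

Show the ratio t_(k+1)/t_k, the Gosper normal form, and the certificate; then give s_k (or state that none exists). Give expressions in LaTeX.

Compute t_(k+1)/t_k: get (k + 3)/(k + 5).
A = k + 3, B = k + 5, C = 1.
Solve (k + 3)·f(k+1) − (k + 4)·f(k) = 1.
From deg A=1, deg B=1, deg C=0: d=1.
Solve for f: f(k) = k/3 (degree 1 ≤ 1).
Get s_k = R·t_k = -5*k/(3*k + 9) with R(k) = B(k−1)f(k)/C(k) = k*(k + 4)/3.
Check: Δs_k = -5/(k**2 + 7*k + 12). ✓

s_k = - \frac{5 k}{3 k + 9}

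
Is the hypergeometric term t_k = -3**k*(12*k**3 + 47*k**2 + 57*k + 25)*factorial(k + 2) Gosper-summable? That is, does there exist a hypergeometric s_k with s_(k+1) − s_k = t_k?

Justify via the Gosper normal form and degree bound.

Step 1: r(k) = 3*(12*k**4 + 119*k**3 + 436*k**2 + 702*k + 423)/(12*k**3 + 47*k**2 + 57*k + 25).
So A=3*k + 9 and B=1, with C=k**3 + 47*k**2/12 + 19*k/4 + 25/12.
f must satisfy (3*k + 9)·f(k+1) − (1)·f(k) = k**3 + 47*k**2/12 + 19*k/4 + 25/12.
Bound: deg f ≤ 2.
Solving with deg f ≤ 2: f(k) = (4*k**2 - 3*k + 2)/12.
Then R = B(k−1)f/C = (4*k**2 - 3*k + 2)/(12*k**3 + 47*k**2 + 57*k + 25), so s_k = R(k)·t_k = -3**k*(4*k**2 - 3*k + 2)*factorial(k + 2).
Check: Δs_k = -3**k*(12*k**3 + 47*k**2 + 57*k + 25)*factorial(k + 2). ✓

Yes. s_k = -3**k*(4*k**2 - 3*k + 2)*factorial(k + 2).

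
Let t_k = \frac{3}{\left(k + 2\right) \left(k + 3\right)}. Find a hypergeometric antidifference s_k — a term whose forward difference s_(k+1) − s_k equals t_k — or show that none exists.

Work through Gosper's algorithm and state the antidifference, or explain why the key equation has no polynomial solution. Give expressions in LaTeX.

Step 1: r(k) = (k + 2)/(k + 4).
Normal form (A,B,C) = (k + 2, k + 4, 1).
Set up (k + 2)·f(k+1) − (k + 3)·f(k) − (1) = 0.
From deg A=1, deg B=1, deg C=0: d=1.
Coefficient equations give f(k) = k/2.
So s_k = (B(k−1)f/C)·t_k = (k*(k + 3)/2)·t_k = 3*k/(2*(k + 2)).
Δs = 3/(k**2 + 5*k + 6), as required.

s_k = \frac{3 k}{2 \left(k + 2\right)}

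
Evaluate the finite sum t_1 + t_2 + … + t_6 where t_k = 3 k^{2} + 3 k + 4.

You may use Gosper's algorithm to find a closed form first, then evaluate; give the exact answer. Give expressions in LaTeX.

Σ = 360

r(k) = (3*k**2 + 9*k + 10)/(3*k**2 + 3*k + 4) after simplifying.
So A=1 and B=1, with C=k**2 + k + 4/3.
Set up (1)·f(k+1) − (1)·f(k) − (k**2 + k + 4/3) = 0.
deg f ≤ 3 (via 0,0,2).
Solving with deg f ≤ 3: f(k) = k*(k**2 + 3)/3.
Get s_k = R·t_k = k*(k**2 + 3) with R(k) = B(k−1)f(k)/C(k) = k*(k**2 + 3)/(3*k**2 + 3*k + 4).
s_(k+1) − s_k = 3*k**2 + 3*k + 4 = t_k.
Sum = s_(7) − s_(1); s_(7) = 364, s_(1) = 4 ⇒ 360.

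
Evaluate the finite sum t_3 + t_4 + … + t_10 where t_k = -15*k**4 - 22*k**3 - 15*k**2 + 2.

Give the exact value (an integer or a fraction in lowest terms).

Σ = -451776

Ratio r(k) = (15*k**4 + 82*k**3 + 171*k**2 + 156*k + 50)/(15*k**4 + 22*k**3 + 15*k**2 - 2).
So A=1 and B=1, with C=k**4 + 22*k**3/15 + k**2 - 2/15.
f must satisfy (1)·f(k+1) − (1)·f(k) = k**4 + 22*k**3/15 + k**2 - 2/15.
Bound: deg f ≤ 5.
A polynomial solution: f(k) = k**2*(3*k**3 - 2*k**2 - k - 2)/15.
R(k) = B(k−1)·f(k)/C(k) = k**2*(3*k**3 - 2*k**2 - k - 2)/(15*k**4 + 22*k**3 + 15*k**2 - 2); s_k = R·t_k = k**2*(-3*k**3 + 2*k**2 + k + 2).
Check: Δs_k = -15*k**4 - 22*k**3 - 15*k**2 + 2. ✓
Telescoping: Σ = s_(11) − s_(3) = -452298 − (-522) = -451776.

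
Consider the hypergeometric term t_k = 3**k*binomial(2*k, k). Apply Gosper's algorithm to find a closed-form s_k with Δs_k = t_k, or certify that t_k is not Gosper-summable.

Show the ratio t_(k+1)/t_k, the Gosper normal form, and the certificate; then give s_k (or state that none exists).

Step 1: r(k) = 6*(2*k + 1)/(k + 1).
A = 12*k + 6, B = k + 1, C = 1.
f must satisfy (12*k + 6)·f(k+1) − (k)·f(k) = 1.
Bound: deg f ≤ -1.
d = -1 < 0 ⇒ no nonzero polynomial f; not summable.

none (Gosper's algorithm certifies no s_k)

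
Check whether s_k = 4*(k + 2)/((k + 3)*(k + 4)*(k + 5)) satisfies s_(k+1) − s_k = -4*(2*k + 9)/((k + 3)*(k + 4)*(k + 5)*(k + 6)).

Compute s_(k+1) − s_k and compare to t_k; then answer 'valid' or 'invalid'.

s_(k+1) = 4*(k + 3)/((k + 4)*(k + 5)*(k + 6))
s_(k+1) − s_k = 4*(-2*k - 3)/(k**4 + 18*k**3 + 119*k**2 + 342*k + 360)
(s_(k+1) − s_k) − t_k = 24/(k**4 + 18*k**3 + 119*k**2 + 342*k + 360)

Invalid: residual 24/(k**4 + 18*k**3 + 119*k**2 + 342*k + 360) ≠ 0.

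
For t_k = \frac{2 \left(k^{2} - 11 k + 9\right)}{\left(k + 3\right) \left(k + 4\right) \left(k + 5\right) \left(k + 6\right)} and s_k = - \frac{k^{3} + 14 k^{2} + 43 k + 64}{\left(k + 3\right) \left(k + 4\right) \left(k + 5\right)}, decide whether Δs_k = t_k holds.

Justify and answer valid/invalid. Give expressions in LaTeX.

Valid — Δs_k = t_k.

s_(k+1) = (-43*k - (k + 1)**3 - 14*(k + 1)**2 - 107)/((k + 4)*(k + 5)*(k + 6))
s_(k+1) − s_k = 2*(k**2 - 11*k + 9)/(k**4 + 18*k**3 + 119*k**2 + 342*k + 360)
(s_(k+1) − s_k) − t_k = 0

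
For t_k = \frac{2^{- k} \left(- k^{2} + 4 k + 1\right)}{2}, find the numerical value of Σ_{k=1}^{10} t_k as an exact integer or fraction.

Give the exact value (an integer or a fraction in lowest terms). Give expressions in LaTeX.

r(k) = (k**2/2 - k - 2)/(k**2 - 4*k - 1) after simplifying.
A = 1/2, B = 1, C = k**2 - 4*k - 1.
Need (1/2)·f(k+1) − (1)·f(k) = k**2 - 4*k - 1.
Degrees (0,0,2) ⇒ d ≤ 2.
Coefficient equations give f(k) = -2*(k**2 - 2*k - 2).
Get s_k = R·t_k = (k**2 - 2*k - 2)/2**k with R(k) = B(k−1)f(k)/C(k) = -2*(k**2 - 2*k - 2)/(k**2 - 4*k - 1).
Check: Δs_k = (-k**2 + 4*k + 1)/(2*2**k). ✓
Sum = s_(11) − s_(1); s_(11) = 97/2048, s_(1) = -3/2 ⇒ 3169/2048.

Σ = 3169/2048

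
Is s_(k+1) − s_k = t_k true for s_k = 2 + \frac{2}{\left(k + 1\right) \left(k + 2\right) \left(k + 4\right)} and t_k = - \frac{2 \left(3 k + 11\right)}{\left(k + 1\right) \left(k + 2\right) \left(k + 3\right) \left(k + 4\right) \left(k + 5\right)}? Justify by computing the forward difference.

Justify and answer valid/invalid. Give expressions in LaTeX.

Valid — Δs_k = t_k.

s_(k+1) = 2 + 2/((k + 2)*(k + 3)*(k + 5))
s_(k+1) − s_k = 2*(-3*k - 11)/(k**5 + 15*k**4 + 85*k**3 + 225*k**2 + 274*k + 120)
(s_(k+1) − s_k) − t_k = 0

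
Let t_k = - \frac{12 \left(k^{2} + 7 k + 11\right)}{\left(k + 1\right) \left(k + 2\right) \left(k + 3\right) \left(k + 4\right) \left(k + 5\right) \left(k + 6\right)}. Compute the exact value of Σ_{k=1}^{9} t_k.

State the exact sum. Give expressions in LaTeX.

t_(k+1)/t_k = (k + 1)*(7*k + (k + 1)**2 + 18)/((k + 7)*(k**2 + 7*k + 11)).
Normal form (A,B,C) = (k + 1, k + 7, k**2 + 7*k + 11).
Set up (k + 1)·f(k+1) − (k + 6)·f(k) − (k**2 + 7*k + 11) = 0.
Bound: deg f ≤ 5.
Solving with deg f ≤ 5: f(k) = k*(k + 2)*(k + 4)*(k**2 + 9*k + 23)/45.
So s_k = (B(k−1)f/C)·t_k = (k*(k + 2)*(k + 4)*(k + 6)*(k**2 + 9*k + 23)/(45*(k**2 + 7*k + 11)))·t_k = 4*k*(-k**2 - 9*k - 23)/(15*(k**3 + 9*k**2 + 23*k + 15)).
s_(k+1) − s_k = 12*(-k**2 - 7*k - 11)/(k**6 + 21*k**5 + 175*k**4 + 735*k**3 + 1624*k**2 + 1764*k + 720) = t_k.
Σ_(k=1)^(9) t_k = s_(10) − s_(1) = -568/2145 − (-11/60) = -233/2860.

Σ = -233/2860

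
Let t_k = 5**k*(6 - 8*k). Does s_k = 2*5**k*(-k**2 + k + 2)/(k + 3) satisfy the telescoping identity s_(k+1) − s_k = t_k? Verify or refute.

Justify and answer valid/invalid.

Invalid: residual 5**k*(16*k**2 + 32*k - 28)/(k**2 + 7*k + 12) ≠ 0.

s_(k+1) = 10*5**k*(-k**2 - k + 2)/(k + 4)
s_(k+1) − s_k = 5**k*(-8*k**3 - 34*k**2 - 22*k + 44)/(k**2 + 7*k + 12)
(s_(k+1) − s_k) − t_k = 5**k*(16*k**2 + 32*k - 28)/(k**2 + 7*k + 12)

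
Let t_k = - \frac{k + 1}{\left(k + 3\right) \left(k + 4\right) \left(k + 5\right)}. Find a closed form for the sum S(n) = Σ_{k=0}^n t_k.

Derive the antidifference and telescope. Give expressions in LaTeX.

t_(k+1)/t_k = (k + 2)*(k + 3)/((k + 1)*(k + 6)).
So A=k + 3 and B=k + 6, with C=k + 1.
Solve (k + 3)·f(k+1) − (k + 5)·f(k) = k + 1.
From deg A=1, deg B=1, deg C=1: d=2.
A polynomial solution: f(k) = k*(k + 1)/6.
Get s_k = R·t_k = k*(-k - 1)/(6*(k + 3)*(k + 4)) with R(k) = B(k−1)f(k)/C(k) = k*(k + 5)/6.
Verify: (-k - 1)/(k**3 + 12*k**2 + 47*k + 60) matches t_k.
Evaluate: s_(n+1) = (-n**2 - 3*n - 2)/(6*(n**2 + 9*n + 20)); subtract s_(0) = 0 ⇒ S(n) = (-n**2 - 3*n - 2)/(6*(n**2 + 9*n + 20)).

S(n) = \frac{- n^{2} - 3 n - 2}{6 \left(n^{2} + 9 n + 20\right)}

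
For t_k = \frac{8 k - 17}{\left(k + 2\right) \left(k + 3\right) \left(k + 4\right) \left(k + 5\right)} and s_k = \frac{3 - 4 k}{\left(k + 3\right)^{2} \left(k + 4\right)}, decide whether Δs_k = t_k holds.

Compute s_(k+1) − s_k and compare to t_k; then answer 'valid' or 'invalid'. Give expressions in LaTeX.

Invalid: residual \frac{6 \left(- 2 k^{2} - 4 k + 11\right)}{k^{6} + 21 k^{5} + 181 k^{4} + 819 k^{3} + 2050 k^{2} + 2688 k + 1440} ≠ 0.

s_(k+1) = (-4*k - 1)/((k + 4)**2*(k + 5))
s_(k+1) − s_k = (8*k**2 + 11*k - 69)/(k**5 + 19*k**4 + 143*k**3 + 533*k**2 + 984*k + 720)
(s_(k+1) − s_k) − t_k = 6*(-2*k**2 - 4*k + 11)/(k**6 + 21*k**5 + 181*k**4 + 819*k**3 + 2050*k**2 + 2688*k + 1440)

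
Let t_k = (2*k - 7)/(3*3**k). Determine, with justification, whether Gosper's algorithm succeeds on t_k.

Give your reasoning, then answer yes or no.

Ratio r(k) = (2*k - 5)/(3*(2*k - 7)).
Take A(k)=1/3, B(k)=1, C(k)=k - 7/2.
Key eq: (1/3)·f(k+1) = (1)·f(k) + (k - 7/2).
deg f ≤ 1 (via 0,0,1).
Coefficient equations give f(k) = -3*(k - 3)/2.
Then R = B(k−1)f/C = -3*(k - 3)/(2*k - 7), so s_k = R(k)·t_k = (3 - k)/3**k.
s_(k+1) − s_k = (2*k - 7)/(3*3**k) = t_k.

Yes. s_k = (3 - k)/3**k.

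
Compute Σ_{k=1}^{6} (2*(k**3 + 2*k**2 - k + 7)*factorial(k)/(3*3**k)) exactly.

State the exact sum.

The ratio is (k + 1)*(-k + (k + 1)**3 + 2*(k + 1)**2 + 6)/(3*(k**3 + 2*k**2 - k + 7)).
A = k/3 + 1/3, B = 1, C = k**3 + 2*k**2 - k + 7.
Key eq: (k/3 + 1/3)·f(k+1) = (1)·f(k) + (k**3 + 2*k**2 - k + 7).
Bound: deg f ≤ 2.
Coefficient equations give f(k) = 3*(k**2 + 2*k - 2).
R(k) = B(k−1)·f(k)/C(k) = 3*(k**2 + 2*k - 2)/(k**3 + 2*k**2 - k + 7); s_k = R·t_k = 2*(k**2 + 2*k - 2)*factorial(k)/3**k.
Verify: 2*(k**3 + 2*k**2 - k + 7)*factorial(k)/(3*3**k) matches t_k.
Σ_(k=1)^(6) t_k = s_(7) − s_(1) = 68320/243 − (2/3) = 68158/243.

Σ = 68158/243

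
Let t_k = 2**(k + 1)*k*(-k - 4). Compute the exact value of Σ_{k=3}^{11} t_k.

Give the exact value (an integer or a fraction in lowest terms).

Σ = -1163152

Step 1: r(k) = 2*(k + 1)*(k + 5)/(k*(k + 4)).
Take A(k)=2, B(k)=1, C(k)=k**2 + 4*k.
f must satisfy (2)·f(k+1) − (1)·f(k) = k**2 + 4*k.
From deg A=0, deg B=0, deg C=2: d=2.
Solving with deg f ≤ 2: f(k) = k**2 - 2.
Certificate R = B(k−1)f/C = (k**2 - 2)/(k*(k + 4)) gives s_k = 2**(k + 1)*(2 - k**2).
s_(k+1) − s_k = 2**(k + 1)*k*(-k - 4) = t_k.
Σ_(k=3)^(11) t_k = s_(12) − s_(3) = -1163264 − (-112) = -1163152.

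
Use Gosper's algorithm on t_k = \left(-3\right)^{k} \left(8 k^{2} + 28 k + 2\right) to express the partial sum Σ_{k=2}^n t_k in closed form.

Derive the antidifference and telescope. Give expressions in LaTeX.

t_(k+1)/t_k = 3*(-4*k**2 - 22*k - 19)/(4*k**2 + 14*k + 1).
Factor: A=-3; B=1; C=k**2 + 7*k/2 + 1/4.
Need (-3)·f(k+1) − (1)·f(k) = k**2 + 7*k/2 + 1/4.
deg f ≤ 2 (via 0,0,2).
Solving with deg f ≤ 2: f(k) = -(k**2 + 2*k - 2)/4.
So s_k = (B(k−1)f/C)·t_k = (-(k**2 + 2*k - 2)/(4*k**2 + 14*k + 1))·t_k = 2*(-3)**k*(-k**2 - 2*k + 2).
Verify: (-3)**k*(8*k**2 + 28*k + 2) matches t_k.
Σ_(k=2)^n t_k = s_(n+1) − s_(2) = (6*(-3)**n*(n**2 + 4*n + 1)) − (-108), i.e. 6*(-3)**n*n**2 + 24*(-3)**n*n + 6*(-3)**n + 108.

S(n) = 6 \left(-3\right)^{n} n^{2} + 24 \left(-3\right)^{n} n + 6 \left(-3\right)^{n} + 108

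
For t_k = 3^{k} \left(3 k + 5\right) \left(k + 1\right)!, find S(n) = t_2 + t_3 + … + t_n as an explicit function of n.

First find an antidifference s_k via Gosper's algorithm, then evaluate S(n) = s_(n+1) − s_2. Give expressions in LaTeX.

S(n) = 3 \cdot 3^{n} \left(n + 2\right)! - 54

r(k) = 3*(k + 2)*(3*k + 8)/(3*k + 5) after simplifying.
Factor: A=3*k + 6; B=1; C=k + 5/3.
Solve (3*k + 6)·f(k+1) − (1)·f(k) = k + 5/3.
From deg A=1, deg B=0, deg C=1: d=0.
Solve for f: f(k) = 1/3 (degree 0 ≤ 0).
Get s_k = R·t_k = 3**k*factorial(k + 1) with R(k) = B(k−1)f(k)/C(k) = 1/(3*k + 5).
Verify: 3**k*(3*k + 5)*factorial(k + 1) matches t_k.
Σ_(k=2)^n t_k = s_(n+1) − s_(2) = (3**(n + 1)*factorial(n + 2)) − (54), i.e. 3*3**n*factorial(n + 2) - 54.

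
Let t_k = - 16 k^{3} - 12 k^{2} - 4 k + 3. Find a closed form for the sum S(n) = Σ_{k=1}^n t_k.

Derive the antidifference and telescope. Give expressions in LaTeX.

The ratio is (16*k**3 + 60*k**2 + 76*k + 29)/(16*k**3 + 12*k**2 + 4*k - 3).
Factor: A=1; B=1; C=k**3 + 3*k**2/4 + k/4 - 3/16.
f must satisfy (1)·f(k+1) − (1)·f(k) = k**3 + 3*k**2/4 + k/4 - 3/16.
d = 4 from the (0,0,3) case.
A polynomial solution: f(k) = k*(4*k**3 - 4*k**2 - 3)/16.
R(k) = B(k−1)·f(k)/C(k) = k*(4*k**3 - 4*k**2 - 3)/(16*k**3 + 12*k**2 + 4*k - 3); s_k = R·t_k = k*(-4*k**3 + 4*k**2 + 3).
Check: Δs_k = -16*k**3 - 12*k**2 - 4*k + 3. ✓
Telescope: S(n) = s_(n+1) − s_(1) = -4*n**4 - 12*n**3 - 12*n**2 - n + 3 − (3) = n*(-4*n**3 - 12*n**2 - 12*n - 1).

S(n) = n \left(- 4 n^{3} - 12 n^{2} - 12 n - 1\right)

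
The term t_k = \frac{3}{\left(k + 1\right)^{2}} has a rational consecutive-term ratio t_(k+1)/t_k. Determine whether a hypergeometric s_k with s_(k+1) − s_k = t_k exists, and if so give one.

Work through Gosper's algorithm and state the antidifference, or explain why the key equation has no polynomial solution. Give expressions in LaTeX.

no hypergeometric antidifference exists

Compute t_(k+1)/t_k: get (k + 1)**2/(k + 2)**2.
Normal form (A,B,C) = (k**2 + 2*k + 1, k**2 + 4*k + 4, 1).
Solve (k**2 + 2*k + 1)·f(k+1) − (k**2 + 2*k + 1)·f(k) = 1.
deg f ≤ 0 (via 2,2,0).
f = c0 ⇒ A·f(k+1) − B(k−1)·f(k) − C = -1. The system {-1 = 0} is inconsistent; no antidifference.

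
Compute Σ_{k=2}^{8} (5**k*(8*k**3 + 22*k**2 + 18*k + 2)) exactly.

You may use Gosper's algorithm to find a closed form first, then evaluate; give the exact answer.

r(k) = 5*(4*k**3 + 23*k**2 + 43*k + 25)/(4*k**3 + 11*k**2 + 9*k + 1) after simplifying.
Factor: A=5; B=1; C=k**3 + 11*k**2/4 + 9*k/4 + 1/4.
Need (5)·f(k+1) − (1)·f(k) = k**3 + 11*k**2/4 + 9*k/4 + 1/4.
deg f ≤ 3 (via 0,0,3).
Match coefficients ⇒ f(k) = (k - 1)*(k**2 + 1)/4.
So s_k = (B(k−1)f/C)·t_k = ((k - 1)*(k**2 + 1)/(4*k**3 + 11*k**2 + 9*k + 1))·t_k = 2*5**k*(k**3 - k**2 + k - 1).
s_(k+1) − s_k = 5**k*(8*k**3 + 22*k**2 + 18*k + 2) = t_k.
Sum = s_(9) − s_(2); s_(9) = 2562500000, s_(2) = 250 ⇒ 2562499750.

Σ = 2562499750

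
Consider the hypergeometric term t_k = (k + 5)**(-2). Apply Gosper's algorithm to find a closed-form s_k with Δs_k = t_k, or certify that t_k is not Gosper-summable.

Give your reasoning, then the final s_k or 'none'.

r(k) = (k + 5)**2/(k + 6)**2 after simplifying.
So A=k**2 + 10*k + 25 and B=k**2 + 12*k + 36, with C=1.
Need (k**2 + 10*k + 25)·f(k+1) − (k**2 + 10*k + 25)·f(k) = 1.
d = 0 from the (2,2,0) case.
Generic f = c0 gives residual -1; -1 = 0 cannot hold, so t_k is not Gosper-summable.

not Gosper-summable; s_k does not exist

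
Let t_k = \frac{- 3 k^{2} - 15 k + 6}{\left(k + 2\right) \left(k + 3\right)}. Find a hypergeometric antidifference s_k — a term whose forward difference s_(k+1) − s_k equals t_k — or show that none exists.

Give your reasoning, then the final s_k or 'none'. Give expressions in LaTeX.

s_k = \frac{3 k \left(2 - k\right)}{k + 2}

Ratio r(k) = (k + 2)*(5*k + (k + 1)**2 + 3)/((k + 4)*(k**2 + 5*k - 2)).
So A=k + 2 and B=k + 4, with C=k**2 + 5*k - 2.
Key eq: (k + 2)·f(k+1) = (k + 3)·f(k) + (k**2 + 5*k - 2).
Bound: deg f ≤ 2.
A polynomial solution: f(k) = k*(k - 2).
R(k) = B(k−1)·f(k)/C(k) = k*(k - 2)*(k + 3)/(k**2 + 5*k - 2); s_k = R·t_k = 3*k*(2 - k)/(k + 2).
s_(k+1) − s_k = 3*(-k**2 - 5*k + 2)/(k**2 + 5*k + 6) = t_k.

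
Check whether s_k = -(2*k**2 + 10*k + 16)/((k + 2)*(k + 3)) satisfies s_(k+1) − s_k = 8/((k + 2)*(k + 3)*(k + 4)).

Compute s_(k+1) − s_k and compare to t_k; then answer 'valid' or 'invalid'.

valid; difference matches t_k

s_(k+1) = 2*(-5*k - (k + 1)**2 - 13)/((k + 3)*(k + 4))
s_(k+1) − s_k = 8/(k**3 + 9*k**2 + 26*k + 24)
(s_(k+1) − s_k) − t_k = 0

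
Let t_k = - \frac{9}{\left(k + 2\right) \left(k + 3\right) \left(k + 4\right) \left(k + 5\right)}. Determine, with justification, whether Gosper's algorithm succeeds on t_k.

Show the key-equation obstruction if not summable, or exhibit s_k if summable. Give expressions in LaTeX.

Yes. s_k = \frac{k \left(- k^{2} - 9 k - 26\right)}{8 \left(k + 2\right) \left(k + 3\right) \left(k + 4\right)}.

The ratio is (k + 2)/(k + 6).
Normal form (A,B,C) = (k + 2, k + 6, 1).
f must satisfy (k + 2)·f(k+1) − (k + 5)·f(k) = 1.
Bound: deg f ≤ 3.
Solving with deg f ≤ 3: f(k) = k*(k**2 + 9*k + 26)/72.
Then R = B(k−1)f/C = k*(k + 5)*(k**2 + 9*k + 26)/72, so s_k = R(k)·t_k = k*(-k**2 - 9*k - 26)/(8*(k + 2)*(k + 3)*(k + 4)).
s_(k+1) − s_k = -9/(k**4 + 14*k**3 + 71*k**2 + 154*k + 120) = t_k.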